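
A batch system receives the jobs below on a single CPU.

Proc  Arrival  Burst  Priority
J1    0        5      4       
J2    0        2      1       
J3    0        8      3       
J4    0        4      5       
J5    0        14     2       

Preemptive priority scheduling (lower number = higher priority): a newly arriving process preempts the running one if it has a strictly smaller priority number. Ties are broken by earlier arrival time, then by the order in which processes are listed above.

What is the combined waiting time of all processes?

Timeline: | J2 0-2 | J5 2-16 | J3 16-24 | J1 24-29 | J4 29-33 |
Completion: J1=29  J2=2  J3=24  J4=33  J5=16
Waiting = turnaround − burst: J1=24, J2=0, J3=16, J4=29, J5=2
Total waiting = 24 + 0 + 16 + 29 + 2 = 71

71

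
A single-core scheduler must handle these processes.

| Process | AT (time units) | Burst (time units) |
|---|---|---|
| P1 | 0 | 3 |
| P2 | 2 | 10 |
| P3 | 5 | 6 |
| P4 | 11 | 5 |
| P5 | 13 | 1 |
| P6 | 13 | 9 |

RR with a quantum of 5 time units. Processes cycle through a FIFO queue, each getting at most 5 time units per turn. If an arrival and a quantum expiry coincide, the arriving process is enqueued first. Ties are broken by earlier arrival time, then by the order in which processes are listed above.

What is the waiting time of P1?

0

Gantt: | P1 0-3 | P2 3-8 | P3 8-13 | P2 13-18 | P4 18-23 | P5 23-24 | P6 24-29 | P3 29-30 | P6 30-34 |
Completion: P1=3  P2=18  P3=30  P4=23  P5=24  P6=34
Waiting(P1) = turnaround − burst = 3 − 3 = 0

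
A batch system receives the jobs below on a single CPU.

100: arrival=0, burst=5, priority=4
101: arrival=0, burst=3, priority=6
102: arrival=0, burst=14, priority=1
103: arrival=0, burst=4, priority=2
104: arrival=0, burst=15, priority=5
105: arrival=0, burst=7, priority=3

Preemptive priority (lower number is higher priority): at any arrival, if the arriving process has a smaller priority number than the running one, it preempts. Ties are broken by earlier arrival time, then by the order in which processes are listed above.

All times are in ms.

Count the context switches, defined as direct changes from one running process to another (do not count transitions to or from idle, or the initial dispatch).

Schedule: | 102 0-14 | 103 14-18 | 105 18-25 | 100 25-30 | 104 30-45 | 101 45-48 |
Completion: 100=30  101=48  102=14  103=18  104=45  105=25
Turnaround (C−A): 100=30  101=48  102=14  103=18  104=45  105=25

5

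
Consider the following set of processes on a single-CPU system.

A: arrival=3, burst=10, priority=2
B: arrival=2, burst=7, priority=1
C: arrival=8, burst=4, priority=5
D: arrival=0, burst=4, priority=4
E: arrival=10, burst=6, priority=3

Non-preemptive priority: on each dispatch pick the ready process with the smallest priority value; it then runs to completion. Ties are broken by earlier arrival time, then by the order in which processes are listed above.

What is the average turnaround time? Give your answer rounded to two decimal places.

14.20

Timeline: | D 0-4 | B 4-11 | A 11-21 | E 21-27 | C 27-31 |
Completion: A=21  B=11  C=31  D=4  E=27
Turnaround times: A=18, B=9, C=23, D=4, E=17
Average turnaround = (18+9+23+4+17) / 5 = 71/5 = 14.20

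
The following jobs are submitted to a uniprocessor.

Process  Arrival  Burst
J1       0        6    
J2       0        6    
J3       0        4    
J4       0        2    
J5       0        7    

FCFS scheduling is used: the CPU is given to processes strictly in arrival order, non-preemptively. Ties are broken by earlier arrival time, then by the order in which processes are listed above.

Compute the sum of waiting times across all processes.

Gantt: | J1 0-6 | J2 6-12 | J3 12-16 | J4 16-18 | J5 18-25 |
Completion: J1=6  J2=12  J3=16  J4=18  J5=25
Waiting = turnaround − burst: J1=0, J2=6, J3=12, J4=16, J5=18
Total waiting = 0 + 6 + 12 + 16 + 18 = 52

52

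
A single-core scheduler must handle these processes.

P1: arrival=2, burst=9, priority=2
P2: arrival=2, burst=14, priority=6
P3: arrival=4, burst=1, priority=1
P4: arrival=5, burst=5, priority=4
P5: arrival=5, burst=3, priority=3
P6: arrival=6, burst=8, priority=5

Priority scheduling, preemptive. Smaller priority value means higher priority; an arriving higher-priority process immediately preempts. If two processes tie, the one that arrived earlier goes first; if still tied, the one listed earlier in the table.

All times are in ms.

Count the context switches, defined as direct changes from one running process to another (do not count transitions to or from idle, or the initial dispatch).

6

Gantt: | idle 0-2 | P1 2-4 | P3 4-5 | P1 5-12 | P5 12-15 | P4 15-20 | P6 20-28 | P2 28-42 |
Completion: P1=12  P2=42  P3=5  P4=20  P5=15  P6=28
Turnaround (C−A): P1=10  P2=40  P3=1  P4=15  P5=10  P6=22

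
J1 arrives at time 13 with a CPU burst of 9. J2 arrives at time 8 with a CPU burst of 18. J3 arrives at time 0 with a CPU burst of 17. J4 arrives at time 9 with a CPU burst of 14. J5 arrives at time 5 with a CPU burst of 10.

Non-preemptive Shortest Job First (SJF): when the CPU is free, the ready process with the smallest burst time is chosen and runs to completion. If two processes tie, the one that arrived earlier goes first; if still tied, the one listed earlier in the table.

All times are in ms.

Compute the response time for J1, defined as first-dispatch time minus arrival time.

4

Gantt: | J3 0-17 | J1 17-26 | J5 26-36 | J4 36-50 | J2 50-68 |
Completion: J1=26  J2=68  J3=17  J4=50  J5=36
Turnaround (C−A): J1=13  J2=60  J3=17  J4=41  J5=31
Response(J1) = first start − arrival = 17 − 13 = 4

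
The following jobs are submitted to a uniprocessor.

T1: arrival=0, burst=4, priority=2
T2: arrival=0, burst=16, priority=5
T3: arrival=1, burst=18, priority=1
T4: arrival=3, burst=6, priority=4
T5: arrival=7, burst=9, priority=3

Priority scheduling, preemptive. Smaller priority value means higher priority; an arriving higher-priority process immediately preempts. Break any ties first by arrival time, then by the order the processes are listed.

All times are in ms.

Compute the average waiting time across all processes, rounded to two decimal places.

19.60

Schedule: | T1 0-1 | T3 1-19 | T1 19-22 | T5 22-31 | T4 31-37 | T2 37-53 |
Completion: T1=22  T2=53  T3=19  T4=37  T5=31
Turnaround (C−A): T1=22  T2=53  T3=18  T4=34  T5=24
Waiting times: T1=18, T2=37, T3=0, T4=28, T5=15
Average waiting = (18+37+0+28+15) / 5 = 98/5 = 19.60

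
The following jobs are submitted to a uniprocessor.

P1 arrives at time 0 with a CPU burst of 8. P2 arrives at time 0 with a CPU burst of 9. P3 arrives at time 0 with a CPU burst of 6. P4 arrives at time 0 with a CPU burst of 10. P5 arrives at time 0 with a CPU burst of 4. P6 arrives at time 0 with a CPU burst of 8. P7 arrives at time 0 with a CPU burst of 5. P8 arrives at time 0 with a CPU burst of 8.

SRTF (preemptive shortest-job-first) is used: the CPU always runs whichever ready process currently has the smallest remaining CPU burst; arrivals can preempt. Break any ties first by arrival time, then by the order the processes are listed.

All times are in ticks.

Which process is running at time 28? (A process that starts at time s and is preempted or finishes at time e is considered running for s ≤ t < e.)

P6

Gantt: | P5 0-4 | P7 4-9 | P3 9-15 | P1 15-23 | P6 23-31 | P8 31-39 | P2 39-48 | P4 48-58 |
Completion: P1=23  P2=48  P3=15  P4=58  P5=4  P6=31  P7=9  P8=39
Turnaround (C−A): P1=23  P2=48  P3=15  P4=58  P5=4  P6=31  P7=9  P8=39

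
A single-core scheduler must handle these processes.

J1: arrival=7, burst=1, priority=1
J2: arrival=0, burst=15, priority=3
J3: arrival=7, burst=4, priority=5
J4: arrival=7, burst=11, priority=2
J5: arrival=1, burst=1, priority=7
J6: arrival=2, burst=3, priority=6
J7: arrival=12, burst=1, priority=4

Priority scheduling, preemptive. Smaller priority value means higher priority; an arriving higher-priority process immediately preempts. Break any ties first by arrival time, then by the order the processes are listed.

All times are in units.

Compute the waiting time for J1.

0

Gantt: | J2 0-7 | J1 7-8 | J4 8-19 | J2 19-27 | J7 27-28 | J3 28-32 | J6 32-35 | J5 35-36 |
Completion: J1=8  J2=27  J3=32  J4=19  J5=36  J6=35  J7=28
Turnaround (C−A): J1=1  J2=27  J3=25  J4=12  J5=35  J6=33  J7=16
Waiting(J1) = turnaround − burst = 1 − 1 = 0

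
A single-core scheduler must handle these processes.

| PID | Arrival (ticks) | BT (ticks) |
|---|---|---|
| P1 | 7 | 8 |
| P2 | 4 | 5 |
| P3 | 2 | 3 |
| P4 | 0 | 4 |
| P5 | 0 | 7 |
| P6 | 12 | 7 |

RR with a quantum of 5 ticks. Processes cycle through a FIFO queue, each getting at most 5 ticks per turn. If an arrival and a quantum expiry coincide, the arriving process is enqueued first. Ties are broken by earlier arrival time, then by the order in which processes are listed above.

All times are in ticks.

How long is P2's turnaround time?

Gantt: | P4 0-4 | P5 4-9 | P3 9-12 | P2 12-17 | P1 17-22 | P5 22-24 | P6 24-29 | P1 29-32 | P6 32-34 |
Completion: P1=32  P2=17  P3=12  P4=4  P5=24  P6=34
Turnaround (C−A): P1=25  P2=13  P3=10  P4=4  P5=24  P6=22
Turnaround(P2) = completion − arrival = 17 − 4 = 13

13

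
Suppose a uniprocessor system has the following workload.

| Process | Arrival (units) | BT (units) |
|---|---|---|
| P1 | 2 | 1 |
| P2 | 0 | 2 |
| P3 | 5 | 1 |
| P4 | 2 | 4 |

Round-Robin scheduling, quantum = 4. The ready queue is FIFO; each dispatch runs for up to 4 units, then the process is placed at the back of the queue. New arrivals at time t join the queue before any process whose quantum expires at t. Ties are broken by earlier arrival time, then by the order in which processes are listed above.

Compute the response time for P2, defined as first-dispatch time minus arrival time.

Gantt: | P2 0-2 | P1 2-3 | P4 3-7 | P3 7-8 |
Completion: P1=3  P2=2  P3=8  P4=7
Response(P2) = first start − arrival = 0 − 0 = 0

0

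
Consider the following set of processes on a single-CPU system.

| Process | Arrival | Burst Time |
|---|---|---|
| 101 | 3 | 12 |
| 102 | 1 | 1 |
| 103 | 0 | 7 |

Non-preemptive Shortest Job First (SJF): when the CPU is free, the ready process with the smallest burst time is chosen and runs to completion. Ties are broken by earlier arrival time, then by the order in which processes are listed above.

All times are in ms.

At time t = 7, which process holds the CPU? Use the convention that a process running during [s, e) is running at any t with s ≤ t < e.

Gantt: | 103 0-7 | 102 7-8 | 101 8-20 |
Completion: 101=20  102=8  103=7
Turnaround (C−A): 101=17  102=7  103=7

102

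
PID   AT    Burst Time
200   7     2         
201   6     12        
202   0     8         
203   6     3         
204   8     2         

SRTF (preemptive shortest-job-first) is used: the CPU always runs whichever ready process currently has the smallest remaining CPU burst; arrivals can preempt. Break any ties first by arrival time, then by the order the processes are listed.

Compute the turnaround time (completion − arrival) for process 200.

Schedule: | 202 0-8 | 200 8-10 | 204 10-12 | 203 12-15 | 201 15-27 |
Completion: 200=10  201=27  202=8  203=15  204=12
Turnaround (C−A): 200=3  201=21  202=8  203=9  204=4
Turnaround(200) = completion − arrival = 10 − 7 = 3

3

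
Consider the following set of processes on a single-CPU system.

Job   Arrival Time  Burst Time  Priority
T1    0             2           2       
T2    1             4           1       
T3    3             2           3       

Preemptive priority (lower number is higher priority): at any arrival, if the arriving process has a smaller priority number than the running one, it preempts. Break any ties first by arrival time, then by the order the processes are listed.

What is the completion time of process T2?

Schedule: | T1 0-1 | T2 1-5 | T1 5-6 | T3 6-8 |
Completion: T1=6  T2=5  T3=8
Turnaround (C−A): T1=6  T2=4  T3=5

5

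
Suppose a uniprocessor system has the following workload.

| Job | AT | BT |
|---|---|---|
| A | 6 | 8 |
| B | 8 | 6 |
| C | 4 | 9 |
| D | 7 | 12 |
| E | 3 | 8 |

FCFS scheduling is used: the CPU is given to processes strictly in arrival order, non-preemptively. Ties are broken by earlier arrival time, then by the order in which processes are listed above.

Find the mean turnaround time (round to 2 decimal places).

Gantt: | idle 0-3 | E 3-11 | C 11-20 | A 20-28 | D 28-40 | B 40-46 |
Completion: A=28  B=46  C=20  D=40  E=11
Turnaround (C−A): A=22  B=38  C=16  D=33  E=8
Turnaround times: A=22, B=38, C=16, D=33, E=8
Average turnaround = (22+38+16+33+8) / 5 = 117/5 = 23.40

23.40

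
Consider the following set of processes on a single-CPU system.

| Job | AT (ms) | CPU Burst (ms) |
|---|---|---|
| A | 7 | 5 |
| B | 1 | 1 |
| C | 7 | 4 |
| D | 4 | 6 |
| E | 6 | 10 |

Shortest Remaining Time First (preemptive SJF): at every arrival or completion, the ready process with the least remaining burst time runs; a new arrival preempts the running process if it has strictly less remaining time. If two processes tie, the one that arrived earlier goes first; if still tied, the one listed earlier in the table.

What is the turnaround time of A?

12

Gantt: | idle 0-1 | B 1-2 | idle 2-4 | D 4-10 | C 10-14 | A 14-19 | E 19-29 |
Completion: A=19  B=2  C=14  D=10  E=29
Turnaround (C−A): A=12  B=1  C=7  D=6  E=23
Turnaround(A) = completion − arrival = 19 − 7 = 12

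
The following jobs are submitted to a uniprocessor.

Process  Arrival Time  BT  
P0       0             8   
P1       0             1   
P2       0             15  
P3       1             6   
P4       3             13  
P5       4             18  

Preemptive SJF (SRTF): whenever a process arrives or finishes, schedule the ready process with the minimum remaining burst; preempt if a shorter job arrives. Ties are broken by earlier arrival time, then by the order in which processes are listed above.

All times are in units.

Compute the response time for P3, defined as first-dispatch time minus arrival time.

0

Schedule: | P1 0-1 | P3 1-7 | P0 7-15 | P4 15-28 | P2 28-43 | P5 43-61 |
Completion: P0=15  P1=1  P2=43  P3=7  P4=28  P5=61
Turnaround (C−A): P0=15  P1=1  P2=43  P3=6  P4=25  P5=57
Response(P3) = first start − arrival = 1 − 1 = 0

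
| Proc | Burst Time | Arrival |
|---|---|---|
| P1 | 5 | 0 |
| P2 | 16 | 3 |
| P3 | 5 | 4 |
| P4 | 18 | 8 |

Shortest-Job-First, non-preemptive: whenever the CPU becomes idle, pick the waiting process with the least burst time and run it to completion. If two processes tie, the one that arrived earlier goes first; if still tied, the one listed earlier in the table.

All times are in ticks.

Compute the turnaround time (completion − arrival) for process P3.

6

Schedule: | P1 0-5 | P3 5-10 | P2 10-26 | P4 26-44 |
Completion: P1=5  P2=26  P3=10  P4=44
Turnaround(P3) = completion − arrival = 10 − 4 = 6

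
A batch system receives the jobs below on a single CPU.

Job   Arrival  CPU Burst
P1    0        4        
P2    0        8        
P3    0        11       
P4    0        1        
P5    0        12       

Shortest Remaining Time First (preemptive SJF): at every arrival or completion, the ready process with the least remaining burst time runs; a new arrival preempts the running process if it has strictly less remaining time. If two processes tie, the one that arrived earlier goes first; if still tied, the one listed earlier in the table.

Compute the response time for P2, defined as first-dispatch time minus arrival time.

Timeline: | P4 0-1 | P1 1-5 | P2 5-13 | P3 13-24 | P5 24-36 |
Completion: P1=5  P2=13  P3=24  P4=1  P5=36
Response(P2) = first start − arrival = 5 − 0 = 5

5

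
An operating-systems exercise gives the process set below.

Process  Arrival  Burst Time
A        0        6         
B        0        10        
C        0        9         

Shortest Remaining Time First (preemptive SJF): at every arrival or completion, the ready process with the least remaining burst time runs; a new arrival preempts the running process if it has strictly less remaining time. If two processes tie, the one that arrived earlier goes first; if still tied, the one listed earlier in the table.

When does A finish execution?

6

Timeline: | A 0-6 | C 6-15 | B 15-25 |
Completion: A=6  B=25  C=15
Turnaround (C−A): A=6  B=25  C=15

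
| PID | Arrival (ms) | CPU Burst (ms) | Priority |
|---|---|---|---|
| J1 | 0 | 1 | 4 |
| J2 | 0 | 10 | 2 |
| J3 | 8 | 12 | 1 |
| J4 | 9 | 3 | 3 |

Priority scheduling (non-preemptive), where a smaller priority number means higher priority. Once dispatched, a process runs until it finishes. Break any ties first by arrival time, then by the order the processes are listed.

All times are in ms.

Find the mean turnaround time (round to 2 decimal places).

16.50

Timeline: | J2 0-10 | J3 10-22 | J4 22-25 | J1 25-26 |
Completion: J1=26  J2=10  J3=22  J4=25
Turnaround (C−A): J1=26  J2=10  J3=14  J4=16
Turnaround times: J1=26, J2=10, J3=14, J4=16
Average turnaround = (26+10+14+16) / 4 = 66/4 = 16.50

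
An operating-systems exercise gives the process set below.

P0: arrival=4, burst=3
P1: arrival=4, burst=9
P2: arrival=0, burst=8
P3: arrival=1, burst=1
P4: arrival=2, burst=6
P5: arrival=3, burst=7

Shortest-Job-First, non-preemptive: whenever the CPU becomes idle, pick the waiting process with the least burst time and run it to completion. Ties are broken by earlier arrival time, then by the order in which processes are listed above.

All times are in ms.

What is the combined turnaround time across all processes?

92

Schedule: | P2 0-8 | P3 8-9 | P0 9-12 | P4 12-18 | P5 18-25 | P1 25-34 |
Completion: P0=12  P1=34  P2=8  P3=9  P4=18  P5=25
Turnaround = completion − arrival: P0=8, P1=30, P2=8, P3=8, P4=16, P5=22
Total turnaround = 8 + 30 + 8 + 8 + 16 + 22 = 92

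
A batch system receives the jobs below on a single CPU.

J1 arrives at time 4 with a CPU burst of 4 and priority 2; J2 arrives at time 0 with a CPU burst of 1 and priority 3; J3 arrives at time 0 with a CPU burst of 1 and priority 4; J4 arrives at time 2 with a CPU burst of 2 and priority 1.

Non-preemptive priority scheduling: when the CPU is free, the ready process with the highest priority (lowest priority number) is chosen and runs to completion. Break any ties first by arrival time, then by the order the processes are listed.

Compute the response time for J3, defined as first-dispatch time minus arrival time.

1

Gantt: | J2 0-1 | J3 1-2 | J4 2-4 | J1 4-8 |
Completion: J1=8  J2=1  J3=2  J4=4
Turnaround (C−A): J1=4  J2=1  J3=2  J4=2
Response(J3) = first start − arrival = 1 − 0 = 1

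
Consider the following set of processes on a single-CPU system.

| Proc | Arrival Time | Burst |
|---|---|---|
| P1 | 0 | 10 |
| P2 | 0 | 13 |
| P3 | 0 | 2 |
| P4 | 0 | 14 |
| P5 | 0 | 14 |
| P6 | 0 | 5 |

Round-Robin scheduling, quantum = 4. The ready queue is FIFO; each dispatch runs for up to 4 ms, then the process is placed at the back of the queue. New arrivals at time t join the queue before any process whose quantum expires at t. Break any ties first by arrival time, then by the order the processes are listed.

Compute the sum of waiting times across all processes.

Timeline: | P1 0-4 | P2 4-8 | P3 8-10 | P4 10-14 | P5 14-18 | P6 18-22 | P1 22-26 | P2 26-30 | P4 30-34 | P5 34-38 | P6 38-39 | P1 39-41 | P2 41-45 | P4 45-49 | P5 49-53 | P2 53-54 | P4 54-56 | P5 56-58 |
Completion: P1=41  P2=54  P3=10  P4=56  P5=58  P6=39
Turnaround (C−A): P1=41  P2=54  P3=10  P4=56  P5=58  P6=39
Waiting = turnaround − burst: P1=31, P2=41, P3=8, P4=42, P5=44, P6=34
Total waiting = 31 + 41 + 8 + 42 + 44 + 34 = 200

200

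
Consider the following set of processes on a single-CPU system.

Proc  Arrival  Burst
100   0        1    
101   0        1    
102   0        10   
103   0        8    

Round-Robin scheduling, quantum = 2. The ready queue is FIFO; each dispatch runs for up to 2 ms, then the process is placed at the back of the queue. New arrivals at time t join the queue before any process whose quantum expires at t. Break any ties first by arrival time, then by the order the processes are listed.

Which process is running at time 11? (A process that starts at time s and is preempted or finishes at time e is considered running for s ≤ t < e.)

102

Timeline: | 100 0-1 | 101 1-2 | 102 2-4 | 103 4-6 | 102 6-8 | 103 8-10 | 102 10-12 | 103 12-14 | 102 14-16 | 103 16-18 | 102 18-20 |
Completion: 100=1  101=2  102=20  103=18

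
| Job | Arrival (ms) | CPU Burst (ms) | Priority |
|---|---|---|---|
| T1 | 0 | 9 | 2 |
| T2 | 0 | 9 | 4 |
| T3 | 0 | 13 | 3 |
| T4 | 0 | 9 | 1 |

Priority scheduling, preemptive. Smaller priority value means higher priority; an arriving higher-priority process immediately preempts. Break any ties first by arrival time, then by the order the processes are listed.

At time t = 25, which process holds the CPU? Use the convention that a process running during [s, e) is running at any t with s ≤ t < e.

Schedule: | T4 0-9 | T1 9-18 | T3 18-31 | T2 31-40 |
Completion: T1=18  T2=40  T3=31  T4=9
Turnaround (C−A): T1=18  T2=40  T3=31  T4=9

T3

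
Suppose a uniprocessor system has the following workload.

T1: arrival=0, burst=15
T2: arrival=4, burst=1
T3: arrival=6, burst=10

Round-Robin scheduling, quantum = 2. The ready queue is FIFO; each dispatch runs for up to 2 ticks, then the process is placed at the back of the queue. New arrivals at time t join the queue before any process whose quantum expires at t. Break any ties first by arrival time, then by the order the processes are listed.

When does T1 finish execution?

26

Gantt: | T1 0-4 | T2 4-5 | T1 5-7 | T3 7-9 | T1 9-11 | T3 11-13 | T1 13-15 | T3 15-17 | T1 17-19 | T3 19-21 | T1 21-23 | T3 23-25 | T1 25-26 |
Completion: T1=26  T2=5  T3=25
Turnaround (C−A): T1=26  T2=1  T3=19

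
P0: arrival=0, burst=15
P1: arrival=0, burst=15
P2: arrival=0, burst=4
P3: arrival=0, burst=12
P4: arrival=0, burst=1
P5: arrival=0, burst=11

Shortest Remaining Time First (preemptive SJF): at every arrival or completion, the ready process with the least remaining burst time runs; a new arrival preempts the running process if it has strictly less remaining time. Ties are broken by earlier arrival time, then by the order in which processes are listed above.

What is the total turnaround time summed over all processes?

Gantt: | P4 0-1 | P2 1-5 | P5 5-16 | P3 16-28 | P0 28-43 | P1 43-58 |
Completion: P0=43  P1=58  P2=5  P3=28  P4=1  P5=16
Turnaround (C−A): P0=43  P1=58  P2=5  P3=28  P4=1  P5=16
Turnaround = completion − arrival: P0=43, P1=58, P2=5, P3=28, P4=1, P5=16
Total turnaround = 43 + 58 + 5 + 28 + 1 + 16 = 151

151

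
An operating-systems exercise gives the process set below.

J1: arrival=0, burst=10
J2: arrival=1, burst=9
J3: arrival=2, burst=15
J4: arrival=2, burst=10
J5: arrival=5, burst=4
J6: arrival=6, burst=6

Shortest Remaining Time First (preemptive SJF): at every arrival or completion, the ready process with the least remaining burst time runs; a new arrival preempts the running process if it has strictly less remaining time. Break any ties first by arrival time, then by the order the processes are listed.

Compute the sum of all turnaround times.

149

Timeline: | J1 0-5 | J5 5-9 | J1 9-14 | J6 14-20 | J2 20-29 | J4 29-39 | J3 39-54 |
Completion: J1=14  J2=29  J3=54  J4=39  J5=9  J6=20
Turnaround = completion − arrival: J1=14, J2=28, J3=52, J4=37, J5=4, J6=14
Total turnaround = 14 + 28 + 52 + 37 + 4 + 14 = 149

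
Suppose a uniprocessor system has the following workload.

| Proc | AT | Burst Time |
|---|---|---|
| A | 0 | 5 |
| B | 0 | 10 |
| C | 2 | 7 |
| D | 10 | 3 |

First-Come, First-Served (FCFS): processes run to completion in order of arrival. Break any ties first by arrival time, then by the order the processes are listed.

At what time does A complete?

5

Timeline: | A 0-5 | B 5-15 | C 15-22 | D 22-25 |
Completion: A=5  B=15  C=22  D=25
Turnaround (C−A): A=5  B=15  C=20  D=15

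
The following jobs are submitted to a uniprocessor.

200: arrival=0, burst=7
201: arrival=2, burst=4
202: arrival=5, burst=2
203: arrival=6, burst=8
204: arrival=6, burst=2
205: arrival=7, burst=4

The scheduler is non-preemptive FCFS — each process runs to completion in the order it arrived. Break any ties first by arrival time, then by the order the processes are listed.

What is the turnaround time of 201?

Timeline: | 200 0-7 | 201 7-11 | 202 11-13 | 203 13-21 | 204 21-23 | 205 23-27 |
Completion: 200=7  201=11  202=13  203=21  204=23  205=27
Turnaround(201) = completion − arrival = 11 − 2 = 9

9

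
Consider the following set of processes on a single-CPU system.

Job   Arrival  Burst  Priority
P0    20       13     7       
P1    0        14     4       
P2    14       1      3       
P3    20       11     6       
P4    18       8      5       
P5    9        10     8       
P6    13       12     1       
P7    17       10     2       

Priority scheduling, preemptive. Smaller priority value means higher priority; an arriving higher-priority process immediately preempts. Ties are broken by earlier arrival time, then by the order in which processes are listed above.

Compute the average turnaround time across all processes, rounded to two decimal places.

33.88

Timeline: | P1 0-13 | P6 13-25 | P7 25-35 | P2 35-36 | P1 36-37 | P4 37-45 | P3 45-56 | P0 56-69 | P5 69-79 |
Completion: P0=69  P1=37  P2=36  P3=56  P4=45  P5=79  P6=25  P7=35
Turnaround (C−A): P0=49  P1=37  P2=22  P3=36  P4=27  P5=70  P6=12  P7=18
Turnaround times: P0=49, P1=37, P2=22, P3=36, P4=27, P5=70, P6=12, P7=18
Average turnaround = (49+37+22+36+27+70+12+18) / 8 = 271/8 = 33.88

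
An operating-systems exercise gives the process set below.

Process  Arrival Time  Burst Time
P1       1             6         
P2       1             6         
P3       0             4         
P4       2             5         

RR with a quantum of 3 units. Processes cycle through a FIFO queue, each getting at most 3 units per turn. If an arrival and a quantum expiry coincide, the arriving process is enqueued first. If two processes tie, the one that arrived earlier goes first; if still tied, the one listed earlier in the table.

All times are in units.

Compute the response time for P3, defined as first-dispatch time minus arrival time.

Timeline: | P3 0-3 | P1 3-6 | P2 6-9 | P4 9-12 | P3 12-13 | P1 13-16 | P2 16-19 | P4 19-21 |
Completion: P1=16  P2=19  P3=13  P4=21
Turnaround (C−A): P1=15  P2=18  P3=13  P4=19
Response(P3) = first start − arrival = 0 − 0 = 0

0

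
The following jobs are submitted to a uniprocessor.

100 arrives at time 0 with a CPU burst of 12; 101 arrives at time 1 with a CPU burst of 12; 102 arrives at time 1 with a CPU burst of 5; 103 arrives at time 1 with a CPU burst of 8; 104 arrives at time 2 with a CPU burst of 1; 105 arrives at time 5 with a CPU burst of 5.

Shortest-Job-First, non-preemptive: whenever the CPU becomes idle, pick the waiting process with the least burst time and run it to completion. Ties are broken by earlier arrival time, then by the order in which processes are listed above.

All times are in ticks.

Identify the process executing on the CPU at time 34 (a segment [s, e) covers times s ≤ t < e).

101

Gantt: | 100 0-12 | 104 12-13 | 102 13-18 | 105 18-23 | 103 23-31 | 101 31-43 |
Completion: 100=12  101=43  102=18  103=31  104=13  105=23
Turnaround (C−A): 100=12  101=42  102=17  103=30  104=11  105=18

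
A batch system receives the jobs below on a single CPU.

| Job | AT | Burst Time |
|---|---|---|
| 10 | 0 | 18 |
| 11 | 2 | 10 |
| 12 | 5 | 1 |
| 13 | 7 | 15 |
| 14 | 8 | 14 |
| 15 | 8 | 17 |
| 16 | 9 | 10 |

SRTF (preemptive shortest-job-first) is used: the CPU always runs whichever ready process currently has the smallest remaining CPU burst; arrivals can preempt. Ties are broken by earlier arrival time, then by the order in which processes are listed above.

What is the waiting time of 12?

Schedule: | 10 0-2 | 11 2-5 | 12 5-6 | 11 6-13 | 16 13-23 | 14 23-37 | 13 37-52 | 10 52-68 | 15 68-85 |
Completion: 10=68  11=13  12=6  13=52  14=37  15=85  16=23
Turnaround (C−A): 10=68  11=11  12=1  13=45  14=29  15=77  16=14
Waiting(12) = turnaround − burst = 1 − 1 = 0

0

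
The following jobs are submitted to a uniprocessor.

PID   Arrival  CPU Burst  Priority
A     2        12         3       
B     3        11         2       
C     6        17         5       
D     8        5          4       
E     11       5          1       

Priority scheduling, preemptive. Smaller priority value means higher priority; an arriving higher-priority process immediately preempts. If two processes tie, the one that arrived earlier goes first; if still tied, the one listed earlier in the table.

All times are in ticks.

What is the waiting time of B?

5

Timeline: | idle 0-2 | A 2-3 | B 3-11 | E 11-16 | B 16-19 | A 19-30 | D 30-35 | C 35-52 |
Completion: A=30  B=19  C=52  D=35  E=16
Turnaround (C−A): A=28  B=16  C=46  D=27  E=5
Waiting(B) = turnaround − burst = 16 − 11 = 5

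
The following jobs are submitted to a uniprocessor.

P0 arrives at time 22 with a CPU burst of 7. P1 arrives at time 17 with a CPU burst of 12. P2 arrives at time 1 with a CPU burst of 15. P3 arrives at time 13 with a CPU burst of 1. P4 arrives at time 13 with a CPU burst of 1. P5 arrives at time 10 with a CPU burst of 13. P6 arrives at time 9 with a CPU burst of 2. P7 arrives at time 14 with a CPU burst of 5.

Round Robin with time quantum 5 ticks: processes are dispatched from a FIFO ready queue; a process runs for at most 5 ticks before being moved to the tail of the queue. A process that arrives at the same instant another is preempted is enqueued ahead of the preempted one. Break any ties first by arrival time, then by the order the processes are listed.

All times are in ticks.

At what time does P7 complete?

Schedule: | idle 0-1 | P2 1-11 | P6 11-13 | P5 13-18 | P2 18-23 | P3 23-24 | P4 24-25 | P7 25-30 | P1 30-35 | P5 35-40 | P0 40-45 | P1 45-50 | P5 50-53 | P0 53-55 | P1 55-57 |
Completion: P0=55  P1=57  P2=23  P3=24  P4=25  P5=53  P6=13  P7=30

30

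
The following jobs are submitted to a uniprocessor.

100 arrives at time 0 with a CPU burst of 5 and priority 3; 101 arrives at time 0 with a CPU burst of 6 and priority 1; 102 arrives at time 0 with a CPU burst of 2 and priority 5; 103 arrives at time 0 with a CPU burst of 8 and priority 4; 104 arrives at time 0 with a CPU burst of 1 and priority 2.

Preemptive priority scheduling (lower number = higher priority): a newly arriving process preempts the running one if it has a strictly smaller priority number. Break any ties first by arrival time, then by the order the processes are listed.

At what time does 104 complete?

7

Timeline: | 101 0-6 | 104 6-7 | 100 7-12 | 103 12-20 | 102 20-22 |
Completion: 100=12  101=6  102=22  103=20  104=7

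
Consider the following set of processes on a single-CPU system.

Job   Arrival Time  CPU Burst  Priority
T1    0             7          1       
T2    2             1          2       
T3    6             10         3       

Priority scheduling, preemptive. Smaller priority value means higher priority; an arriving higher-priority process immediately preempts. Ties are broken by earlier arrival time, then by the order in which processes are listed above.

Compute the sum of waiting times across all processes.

7

Timeline: | T1 0-7 | T2 7-8 | T3 8-18 |
Completion: T1=7  T2=8  T3=18
Turnaround (C−A): T1=7  T2=6  T3=12
Waiting = turnaround − burst: T1=0, T2=5, T3=2
Total waiting = 0 + 5 + 2 = 7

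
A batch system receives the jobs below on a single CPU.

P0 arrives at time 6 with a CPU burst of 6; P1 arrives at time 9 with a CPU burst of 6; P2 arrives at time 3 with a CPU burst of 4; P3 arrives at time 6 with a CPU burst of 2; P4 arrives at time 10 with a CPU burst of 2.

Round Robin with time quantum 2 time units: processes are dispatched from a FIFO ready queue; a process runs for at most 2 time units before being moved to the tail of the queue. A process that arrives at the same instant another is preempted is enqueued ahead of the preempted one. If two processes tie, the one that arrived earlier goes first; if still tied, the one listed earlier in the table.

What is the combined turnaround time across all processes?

45

Schedule: | idle 0-3 | P2 3-7 | P0 7-9 | P3 9-11 | P1 11-13 | P0 13-15 | P4 15-17 | P1 17-19 | P0 19-21 | P1 21-23 |
Completion: P0=21  P1=23  P2=7  P3=11  P4=17
Turnaround = completion − arrival: P0=15, P1=14, P2=4, P3=5, P4=7
Total turnaround = 15 + 14 + 4 + 5 + 7 = 45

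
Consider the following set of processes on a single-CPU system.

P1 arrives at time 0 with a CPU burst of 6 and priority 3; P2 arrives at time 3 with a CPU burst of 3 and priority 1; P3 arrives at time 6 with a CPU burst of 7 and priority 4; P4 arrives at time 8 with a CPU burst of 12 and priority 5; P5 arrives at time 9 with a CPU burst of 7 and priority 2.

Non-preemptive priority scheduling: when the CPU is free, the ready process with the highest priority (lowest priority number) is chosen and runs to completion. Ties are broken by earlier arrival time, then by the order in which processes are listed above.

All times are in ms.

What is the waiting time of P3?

Gantt: | P1 0-6 | P2 6-9 | P5 9-16 | P3 16-23 | P4 23-35 |
Completion: P1=6  P2=9  P3=23  P4=35  P5=16
Waiting(P3) = turnaround − burst = 17 − 7 = 10

10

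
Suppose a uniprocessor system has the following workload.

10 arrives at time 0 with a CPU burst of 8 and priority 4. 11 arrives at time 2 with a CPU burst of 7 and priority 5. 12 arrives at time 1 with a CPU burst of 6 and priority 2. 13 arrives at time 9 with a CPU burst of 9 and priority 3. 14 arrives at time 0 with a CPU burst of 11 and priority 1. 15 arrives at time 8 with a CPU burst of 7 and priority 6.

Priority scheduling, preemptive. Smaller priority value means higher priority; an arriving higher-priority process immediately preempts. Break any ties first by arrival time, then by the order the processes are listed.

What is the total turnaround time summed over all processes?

157

Schedule: | 14 0-11 | 12 11-17 | 13 17-26 | 10 26-34 | 11 34-41 | 15 41-48 |
Completion: 10=34  11=41  12=17  13=26  14=11  15=48
Turnaround = completion − arrival: 10=34, 11=39, 12=16, 13=17, 14=11, 15=40
Total turnaround = 34 + 39 + 16 + 17 + 11 + 40 = 157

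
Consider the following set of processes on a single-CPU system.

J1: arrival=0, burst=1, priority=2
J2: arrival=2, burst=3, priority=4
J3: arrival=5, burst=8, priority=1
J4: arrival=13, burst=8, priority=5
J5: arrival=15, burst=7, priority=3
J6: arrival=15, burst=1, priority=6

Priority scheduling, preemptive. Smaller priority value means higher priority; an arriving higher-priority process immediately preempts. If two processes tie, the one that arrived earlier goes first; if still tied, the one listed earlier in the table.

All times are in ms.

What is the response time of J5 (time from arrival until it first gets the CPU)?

Gantt: | J1 0-1 | idle 1-2 | J2 2-5 | J3 5-13 | J4 13-15 | J5 15-22 | J4 22-28 | J6 28-29 |
Completion: J1=1  J2=5  J3=13  J4=28  J5=22  J6=29
Turnaround (C−A): J1=1  J2=3  J3=8  J4=15  J5=7  J6=14
Response(J5) = first start − arrival = 15 − 15 = 0

0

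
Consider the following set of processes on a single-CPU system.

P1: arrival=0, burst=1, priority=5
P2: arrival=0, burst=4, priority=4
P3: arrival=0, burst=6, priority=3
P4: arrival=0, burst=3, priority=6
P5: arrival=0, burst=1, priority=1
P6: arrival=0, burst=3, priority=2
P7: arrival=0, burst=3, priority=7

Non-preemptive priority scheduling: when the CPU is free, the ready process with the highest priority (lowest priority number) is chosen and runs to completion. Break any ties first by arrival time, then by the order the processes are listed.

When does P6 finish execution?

Schedule: | P5 0-1 | P6 1-4 | P3 4-10 | P2 10-14 | P1 14-15 | P4 15-18 | P7 18-21 |
Completion: P1=15  P2=14  P3=10  P4=18  P5=1  P6=4  P7=21

4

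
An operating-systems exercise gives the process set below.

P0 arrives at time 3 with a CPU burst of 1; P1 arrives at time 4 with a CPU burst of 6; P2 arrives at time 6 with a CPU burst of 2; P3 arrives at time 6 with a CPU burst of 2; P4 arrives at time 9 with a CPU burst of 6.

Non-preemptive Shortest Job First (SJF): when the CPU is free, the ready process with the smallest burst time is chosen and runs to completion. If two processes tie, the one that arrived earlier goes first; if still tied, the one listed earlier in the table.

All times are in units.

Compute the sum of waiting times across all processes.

Timeline: | idle 0-3 | P0 3-4 | P1 4-10 | P2 10-12 | P3 12-14 | P4 14-20 |
Completion: P0=4  P1=10  P2=12  P3=14  P4=20
Turnaround (C−A): P0=1  P1=6  P2=6  P3=8  P4=11
Waiting = turnaround − burst: P0=0, P1=0, P2=4, P3=6, P4=5
Total waiting = 0 + 0 + 4 + 6 + 5 = 15

15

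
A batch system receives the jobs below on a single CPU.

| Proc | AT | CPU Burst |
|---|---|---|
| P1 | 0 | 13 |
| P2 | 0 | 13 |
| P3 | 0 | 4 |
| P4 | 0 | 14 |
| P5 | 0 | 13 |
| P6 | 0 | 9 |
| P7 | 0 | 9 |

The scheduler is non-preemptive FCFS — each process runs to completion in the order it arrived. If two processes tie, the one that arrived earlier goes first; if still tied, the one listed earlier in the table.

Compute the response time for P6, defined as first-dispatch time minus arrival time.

Gantt: | P1 0-13 | P2 13-26 | P3 26-30 | P4 30-44 | P5 44-57 | P6 57-66 | P7 66-75 |
Completion: P1=13  P2=26  P3=30  P4=44  P5=57  P6=66  P7=75
Response(P6) = first start − arrival = 57 − 0 = 57

57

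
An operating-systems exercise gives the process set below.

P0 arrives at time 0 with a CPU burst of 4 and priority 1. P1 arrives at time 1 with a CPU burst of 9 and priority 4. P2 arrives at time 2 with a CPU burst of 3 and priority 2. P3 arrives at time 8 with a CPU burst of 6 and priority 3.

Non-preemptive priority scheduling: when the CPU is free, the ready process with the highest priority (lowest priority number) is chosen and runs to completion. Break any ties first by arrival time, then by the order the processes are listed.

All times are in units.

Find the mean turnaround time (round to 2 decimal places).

Gantt: | P0 0-4 | P2 4-7 | P1 7-16 | P3 16-22 |
Completion: P0=4  P1=16  P2=7  P3=22
Turnaround times: P0=4, P1=15, P2=5, P3=14
Average turnaround = (4+15+5+14) / 4 = 38/4 = 9.50

9.50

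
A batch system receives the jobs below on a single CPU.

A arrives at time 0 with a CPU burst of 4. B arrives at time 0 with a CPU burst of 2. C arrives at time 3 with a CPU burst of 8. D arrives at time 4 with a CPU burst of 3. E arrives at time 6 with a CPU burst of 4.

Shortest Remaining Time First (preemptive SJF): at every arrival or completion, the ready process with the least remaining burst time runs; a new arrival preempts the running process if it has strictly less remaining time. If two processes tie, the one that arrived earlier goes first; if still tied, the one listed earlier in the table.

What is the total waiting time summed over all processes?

17

Gantt: | B 0-2 | A 2-6 | D 6-9 | E 9-13 | C 13-21 |
Completion: A=6  B=2  C=21  D=9  E=13
Turnaround (C−A): A=6  B=2  C=18  D=5  E=7
Waiting = turnaround − burst: A=2, B=0, C=10, D=2, E=3
Total waiting = 2 + 0 + 10 + 2 + 3 = 17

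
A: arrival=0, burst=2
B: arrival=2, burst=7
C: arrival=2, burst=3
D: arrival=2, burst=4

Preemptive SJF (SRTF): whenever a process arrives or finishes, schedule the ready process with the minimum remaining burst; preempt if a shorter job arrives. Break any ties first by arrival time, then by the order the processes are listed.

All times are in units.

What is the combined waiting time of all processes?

Schedule: | A 0-2 | C 2-5 | D 5-9 | B 9-16 |
Completion: A=2  B=16  C=5  D=9
Waiting = turnaround − burst: A=0, B=7, C=0, D=3
Total waiting = 0 + 7 + 0 + 3 = 10

10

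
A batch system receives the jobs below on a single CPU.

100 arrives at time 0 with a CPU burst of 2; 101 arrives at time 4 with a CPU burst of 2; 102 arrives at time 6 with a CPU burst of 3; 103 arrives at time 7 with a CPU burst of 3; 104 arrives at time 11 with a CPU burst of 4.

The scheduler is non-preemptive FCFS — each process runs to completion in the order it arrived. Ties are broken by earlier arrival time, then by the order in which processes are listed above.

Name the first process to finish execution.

Gantt: | 100 0-2 | idle 2-4 | 101 4-6 | 102 6-9 | 103 9-12 | 104 12-16 |
Completion: 100=2  101=6  102=9  103=12  104=16
Turnaround (C−A): 100=2  101=2  102=3  103=5  104=5
Finish order: 100 → 101 → 102 → 103 → 104

100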